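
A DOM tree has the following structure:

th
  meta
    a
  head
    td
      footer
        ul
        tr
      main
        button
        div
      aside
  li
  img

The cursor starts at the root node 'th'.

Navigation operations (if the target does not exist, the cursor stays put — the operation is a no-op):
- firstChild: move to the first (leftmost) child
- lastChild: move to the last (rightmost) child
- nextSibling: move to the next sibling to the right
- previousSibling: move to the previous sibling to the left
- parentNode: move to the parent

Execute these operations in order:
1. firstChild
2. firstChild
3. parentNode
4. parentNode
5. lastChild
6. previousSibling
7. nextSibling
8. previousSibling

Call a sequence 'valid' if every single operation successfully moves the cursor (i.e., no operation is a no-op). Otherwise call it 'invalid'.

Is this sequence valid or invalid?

Answer: valid

Derivation:
After 1 (firstChild): meta
After 2 (firstChild): a
After 3 (parentNode): meta
After 4 (parentNode): th
After 5 (lastChild): img
After 6 (previousSibling): li
After 7 (nextSibling): img
After 8 (previousSibling): li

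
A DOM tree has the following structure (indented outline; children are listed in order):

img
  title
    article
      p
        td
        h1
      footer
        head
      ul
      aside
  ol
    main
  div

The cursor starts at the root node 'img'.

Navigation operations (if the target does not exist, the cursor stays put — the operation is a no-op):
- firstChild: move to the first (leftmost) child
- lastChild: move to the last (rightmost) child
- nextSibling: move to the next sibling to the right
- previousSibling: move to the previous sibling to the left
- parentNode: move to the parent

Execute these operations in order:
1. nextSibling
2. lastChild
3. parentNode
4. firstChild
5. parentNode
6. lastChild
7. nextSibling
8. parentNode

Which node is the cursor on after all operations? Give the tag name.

Answer: img

Derivation:
After 1 (nextSibling): img (no-op, stayed)
After 2 (lastChild): div
After 3 (parentNode): img
After 4 (firstChild): title
After 5 (parentNode): img
After 6 (lastChild): div
After 7 (nextSibling): div (no-op, stayed)
After 8 (parentNode): img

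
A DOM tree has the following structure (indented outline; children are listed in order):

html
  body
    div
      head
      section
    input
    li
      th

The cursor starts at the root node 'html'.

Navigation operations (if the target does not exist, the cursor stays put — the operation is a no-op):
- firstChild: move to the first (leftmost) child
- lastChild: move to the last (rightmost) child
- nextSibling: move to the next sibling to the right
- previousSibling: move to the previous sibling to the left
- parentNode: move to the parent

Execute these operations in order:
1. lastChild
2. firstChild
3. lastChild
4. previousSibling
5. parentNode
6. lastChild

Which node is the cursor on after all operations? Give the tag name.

Answer: section

Derivation:
After 1 (lastChild): body
After 2 (firstChild): div
After 3 (lastChild): section
After 4 (previousSibling): head
After 5 (parentNode): div
After 6 (lastChild): section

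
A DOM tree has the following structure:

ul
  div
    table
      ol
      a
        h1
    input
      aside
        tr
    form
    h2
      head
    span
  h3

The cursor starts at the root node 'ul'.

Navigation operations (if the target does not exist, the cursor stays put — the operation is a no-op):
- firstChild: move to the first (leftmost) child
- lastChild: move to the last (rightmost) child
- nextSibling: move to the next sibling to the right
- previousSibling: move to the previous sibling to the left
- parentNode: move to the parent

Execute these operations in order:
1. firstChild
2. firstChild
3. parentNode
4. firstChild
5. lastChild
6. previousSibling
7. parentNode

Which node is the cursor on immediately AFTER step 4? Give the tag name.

After 1 (firstChild): div
After 2 (firstChild): table
After 3 (parentNode): div
After 4 (firstChild): table

Answer: table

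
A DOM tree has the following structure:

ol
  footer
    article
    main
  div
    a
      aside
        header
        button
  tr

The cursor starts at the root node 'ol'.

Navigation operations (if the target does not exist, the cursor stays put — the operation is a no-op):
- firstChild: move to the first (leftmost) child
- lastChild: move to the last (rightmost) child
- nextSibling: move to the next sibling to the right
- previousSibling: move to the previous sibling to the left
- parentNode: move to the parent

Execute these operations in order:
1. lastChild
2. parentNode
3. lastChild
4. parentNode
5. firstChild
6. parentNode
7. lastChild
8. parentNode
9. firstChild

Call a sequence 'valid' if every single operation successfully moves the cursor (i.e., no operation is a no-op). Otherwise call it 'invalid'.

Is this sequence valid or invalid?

After 1 (lastChild): tr
After 2 (parentNode): ol
After 3 (lastChild): tr
After 4 (parentNode): ol
After 5 (firstChild): footer
After 6 (parentNode): ol
After 7 (lastChild): tr
After 8 (parentNode): ol
After 9 (firstChild): footer

Answer: valid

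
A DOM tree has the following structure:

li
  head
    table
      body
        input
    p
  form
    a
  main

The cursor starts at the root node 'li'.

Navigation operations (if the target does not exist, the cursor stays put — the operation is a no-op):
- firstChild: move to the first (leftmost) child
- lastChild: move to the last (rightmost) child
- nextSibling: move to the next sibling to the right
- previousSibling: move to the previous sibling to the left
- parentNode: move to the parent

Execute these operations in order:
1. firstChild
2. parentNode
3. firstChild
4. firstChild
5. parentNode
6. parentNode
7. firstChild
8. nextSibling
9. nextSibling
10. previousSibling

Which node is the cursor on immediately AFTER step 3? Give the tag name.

After 1 (firstChild): head
After 2 (parentNode): li
After 3 (firstChild): head

Answer: head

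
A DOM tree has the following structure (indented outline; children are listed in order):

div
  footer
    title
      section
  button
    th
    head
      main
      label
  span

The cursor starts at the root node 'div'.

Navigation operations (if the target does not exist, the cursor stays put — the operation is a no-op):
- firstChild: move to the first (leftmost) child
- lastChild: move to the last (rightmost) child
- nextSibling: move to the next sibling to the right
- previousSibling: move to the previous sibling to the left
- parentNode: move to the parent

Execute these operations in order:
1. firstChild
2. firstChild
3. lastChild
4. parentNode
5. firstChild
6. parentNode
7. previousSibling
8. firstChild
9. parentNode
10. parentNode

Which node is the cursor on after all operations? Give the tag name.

Answer: footer

Derivation:
After 1 (firstChild): footer
After 2 (firstChild): title
After 3 (lastChild): section
After 4 (parentNode): title
After 5 (firstChild): section
After 6 (parentNode): title
After 7 (previousSibling): title (no-op, stayed)
After 8 (firstChild): section
After 9 (parentNode): title
After 10 (parentNode): footer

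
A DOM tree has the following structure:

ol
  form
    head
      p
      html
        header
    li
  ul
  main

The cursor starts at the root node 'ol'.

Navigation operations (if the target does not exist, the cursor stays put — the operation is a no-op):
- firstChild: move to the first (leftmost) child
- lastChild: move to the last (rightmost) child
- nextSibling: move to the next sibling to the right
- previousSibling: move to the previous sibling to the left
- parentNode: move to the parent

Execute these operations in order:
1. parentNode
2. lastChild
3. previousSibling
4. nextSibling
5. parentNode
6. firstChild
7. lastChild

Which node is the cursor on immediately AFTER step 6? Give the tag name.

After 1 (parentNode): ol (no-op, stayed)
After 2 (lastChild): main
After 3 (previousSibling): ul
After 4 (nextSibling): main
After 5 (parentNode): ol
After 6 (firstChild): form

Answer: form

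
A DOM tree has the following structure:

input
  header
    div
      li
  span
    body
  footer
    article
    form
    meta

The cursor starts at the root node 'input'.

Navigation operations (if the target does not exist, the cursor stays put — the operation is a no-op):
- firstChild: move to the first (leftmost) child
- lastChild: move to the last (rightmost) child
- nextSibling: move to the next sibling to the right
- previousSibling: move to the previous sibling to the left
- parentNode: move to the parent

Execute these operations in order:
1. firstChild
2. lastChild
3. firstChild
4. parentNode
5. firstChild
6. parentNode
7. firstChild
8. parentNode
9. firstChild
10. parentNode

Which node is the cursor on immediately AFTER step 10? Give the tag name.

After 1 (firstChild): header
After 2 (lastChild): div
After 3 (firstChild): li
After 4 (parentNode): div
After 5 (firstChild): li
After 6 (parentNode): div
After 7 (firstChild): li
After 8 (parentNode): div
After 9 (firstChild): li
After 10 (parentNode): div

Answer: div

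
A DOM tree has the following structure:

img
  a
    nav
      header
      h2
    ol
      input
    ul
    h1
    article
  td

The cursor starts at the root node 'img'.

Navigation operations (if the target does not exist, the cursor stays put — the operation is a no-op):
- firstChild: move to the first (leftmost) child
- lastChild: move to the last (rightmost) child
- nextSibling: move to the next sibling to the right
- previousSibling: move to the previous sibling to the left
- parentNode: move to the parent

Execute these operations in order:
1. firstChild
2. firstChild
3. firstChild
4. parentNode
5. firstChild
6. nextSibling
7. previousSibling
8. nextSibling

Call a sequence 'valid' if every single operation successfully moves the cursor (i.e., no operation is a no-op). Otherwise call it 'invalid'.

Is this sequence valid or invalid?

After 1 (firstChild): a
After 2 (firstChild): nav
After 3 (firstChild): header
After 4 (parentNode): nav
After 5 (firstChild): header
After 6 (nextSibling): h2
After 7 (previousSibling): header
After 8 (nextSibling): h2

Answer: valid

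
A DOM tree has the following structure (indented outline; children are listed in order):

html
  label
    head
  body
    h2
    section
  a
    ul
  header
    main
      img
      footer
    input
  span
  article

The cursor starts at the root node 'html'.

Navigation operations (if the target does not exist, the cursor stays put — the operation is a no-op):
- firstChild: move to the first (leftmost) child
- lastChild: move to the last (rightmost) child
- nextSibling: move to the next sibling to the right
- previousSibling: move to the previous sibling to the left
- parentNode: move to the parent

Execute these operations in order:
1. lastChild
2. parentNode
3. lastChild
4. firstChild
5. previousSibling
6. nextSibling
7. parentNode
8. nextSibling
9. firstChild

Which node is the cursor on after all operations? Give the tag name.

After 1 (lastChild): article
After 2 (parentNode): html
After 3 (lastChild): article
After 4 (firstChild): article (no-op, stayed)
After 5 (previousSibling): span
After 6 (nextSibling): article
After 7 (parentNode): html
After 8 (nextSibling): html (no-op, stayed)
After 9 (firstChild): label

Answer: label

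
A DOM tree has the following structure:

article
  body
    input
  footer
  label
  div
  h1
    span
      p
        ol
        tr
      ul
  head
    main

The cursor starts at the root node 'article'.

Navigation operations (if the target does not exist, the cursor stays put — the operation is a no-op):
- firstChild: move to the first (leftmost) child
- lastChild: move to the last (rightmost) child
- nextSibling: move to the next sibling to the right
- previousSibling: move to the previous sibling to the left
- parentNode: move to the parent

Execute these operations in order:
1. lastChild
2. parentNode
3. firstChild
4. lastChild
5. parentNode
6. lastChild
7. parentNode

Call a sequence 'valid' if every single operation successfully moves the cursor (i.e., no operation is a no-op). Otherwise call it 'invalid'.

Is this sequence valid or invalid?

Answer: valid

Derivation:
After 1 (lastChild): head
After 2 (parentNode): article
After 3 (firstChild): body
After 4 (lastChild): input
After 5 (parentNode): body
After 6 (lastChild): input
After 7 (parentNode): body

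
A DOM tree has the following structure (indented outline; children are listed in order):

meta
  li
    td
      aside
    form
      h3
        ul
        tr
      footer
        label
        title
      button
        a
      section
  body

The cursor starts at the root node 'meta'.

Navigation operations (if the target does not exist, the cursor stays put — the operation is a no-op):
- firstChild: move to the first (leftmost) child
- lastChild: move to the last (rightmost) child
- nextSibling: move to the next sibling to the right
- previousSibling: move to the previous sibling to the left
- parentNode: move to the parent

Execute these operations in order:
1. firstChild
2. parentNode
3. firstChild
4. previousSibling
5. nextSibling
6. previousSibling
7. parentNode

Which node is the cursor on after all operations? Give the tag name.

After 1 (firstChild): li
After 2 (parentNode): meta
After 3 (firstChild): li
After 4 (previousSibling): li (no-op, stayed)
After 5 (nextSibling): body
After 6 (previousSibling): li
After 7 (parentNode): meta

Answer: meta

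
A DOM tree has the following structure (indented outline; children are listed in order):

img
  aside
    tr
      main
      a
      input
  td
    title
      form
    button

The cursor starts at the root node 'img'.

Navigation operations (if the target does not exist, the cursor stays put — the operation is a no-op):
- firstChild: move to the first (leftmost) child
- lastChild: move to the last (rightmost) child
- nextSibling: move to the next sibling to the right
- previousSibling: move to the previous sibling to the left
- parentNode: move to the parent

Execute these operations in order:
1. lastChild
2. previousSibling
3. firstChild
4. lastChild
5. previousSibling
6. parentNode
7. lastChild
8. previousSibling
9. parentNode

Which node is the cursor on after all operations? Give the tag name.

Answer: tr

Derivation:
After 1 (lastChild): td
After 2 (previousSibling): aside
After 3 (firstChild): tr
After 4 (lastChild): input
After 5 (previousSibling): a
After 6 (parentNode): tr
After 7 (lastChild): input
After 8 (previousSibling): a
After 9 (parentNode): tr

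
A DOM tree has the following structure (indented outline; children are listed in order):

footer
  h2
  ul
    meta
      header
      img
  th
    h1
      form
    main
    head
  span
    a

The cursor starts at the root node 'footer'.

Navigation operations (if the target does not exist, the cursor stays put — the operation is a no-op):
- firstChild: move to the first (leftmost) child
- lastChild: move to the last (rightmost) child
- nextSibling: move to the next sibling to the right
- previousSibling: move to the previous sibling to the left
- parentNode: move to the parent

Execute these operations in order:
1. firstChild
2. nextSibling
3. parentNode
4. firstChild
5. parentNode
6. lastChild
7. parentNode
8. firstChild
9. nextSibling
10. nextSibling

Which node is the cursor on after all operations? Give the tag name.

Answer: th

Derivation:
After 1 (firstChild): h2
After 2 (nextSibling): ul
After 3 (parentNode): footer
After 4 (firstChild): h2
After 5 (parentNode): footer
After 6 (lastChild): span
After 7 (parentNode): footer
After 8 (firstChild): h2
After 9 (nextSibling): ul
After 10 (nextSibling): th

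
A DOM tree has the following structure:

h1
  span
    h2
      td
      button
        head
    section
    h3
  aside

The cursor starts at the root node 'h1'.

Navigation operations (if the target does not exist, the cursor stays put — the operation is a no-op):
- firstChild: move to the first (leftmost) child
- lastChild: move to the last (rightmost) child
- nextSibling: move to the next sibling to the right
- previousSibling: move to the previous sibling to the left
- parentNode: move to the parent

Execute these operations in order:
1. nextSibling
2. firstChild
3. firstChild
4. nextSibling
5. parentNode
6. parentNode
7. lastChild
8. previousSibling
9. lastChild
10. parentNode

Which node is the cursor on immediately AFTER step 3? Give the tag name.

After 1 (nextSibling): h1 (no-op, stayed)
After 2 (firstChild): span
After 3 (firstChild): h2

Answer: h2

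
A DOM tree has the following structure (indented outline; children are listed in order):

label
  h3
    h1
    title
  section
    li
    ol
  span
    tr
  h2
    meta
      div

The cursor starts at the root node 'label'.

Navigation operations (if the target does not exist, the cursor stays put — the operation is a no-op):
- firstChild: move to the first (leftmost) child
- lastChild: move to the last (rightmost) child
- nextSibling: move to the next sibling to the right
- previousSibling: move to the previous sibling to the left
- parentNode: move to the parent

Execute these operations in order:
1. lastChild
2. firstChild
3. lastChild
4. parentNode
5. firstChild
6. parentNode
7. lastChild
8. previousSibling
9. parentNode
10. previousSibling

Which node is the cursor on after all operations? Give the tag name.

After 1 (lastChild): h2
After 2 (firstChild): meta
After 3 (lastChild): div
After 4 (parentNode): meta
After 5 (firstChild): div
After 6 (parentNode): meta
After 7 (lastChild): div
After 8 (previousSibling): div (no-op, stayed)
After 9 (parentNode): meta
After 10 (previousSibling): meta (no-op, stayed)

Answer: meta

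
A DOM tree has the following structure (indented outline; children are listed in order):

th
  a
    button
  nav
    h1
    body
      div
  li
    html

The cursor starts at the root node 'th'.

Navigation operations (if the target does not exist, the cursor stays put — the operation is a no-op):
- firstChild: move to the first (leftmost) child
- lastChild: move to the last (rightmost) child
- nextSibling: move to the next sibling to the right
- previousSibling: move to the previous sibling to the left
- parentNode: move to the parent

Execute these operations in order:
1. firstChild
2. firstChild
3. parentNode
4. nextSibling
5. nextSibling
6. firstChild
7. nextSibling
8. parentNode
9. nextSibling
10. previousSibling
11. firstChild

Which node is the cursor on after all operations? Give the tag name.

Answer: h1

Derivation:
After 1 (firstChild): a
After 2 (firstChild): button
After 3 (parentNode): a
After 4 (nextSibling): nav
After 5 (nextSibling): li
After 6 (firstChild): html
After 7 (nextSibling): html (no-op, stayed)
After 8 (parentNode): li
After 9 (nextSibling): li (no-op, stayed)
After 10 (previousSibling): nav
After 11 (firstChild): h1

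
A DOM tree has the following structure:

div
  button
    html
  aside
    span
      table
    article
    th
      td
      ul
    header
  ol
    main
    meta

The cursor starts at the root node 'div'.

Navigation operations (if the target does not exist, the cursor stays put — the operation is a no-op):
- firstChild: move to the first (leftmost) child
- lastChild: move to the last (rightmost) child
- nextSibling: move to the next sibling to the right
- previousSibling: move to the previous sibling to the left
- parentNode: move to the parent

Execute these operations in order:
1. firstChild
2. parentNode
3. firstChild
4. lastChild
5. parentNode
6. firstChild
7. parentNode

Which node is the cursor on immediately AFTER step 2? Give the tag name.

Answer: div

Derivation:
After 1 (firstChild): button
After 2 (parentNode): div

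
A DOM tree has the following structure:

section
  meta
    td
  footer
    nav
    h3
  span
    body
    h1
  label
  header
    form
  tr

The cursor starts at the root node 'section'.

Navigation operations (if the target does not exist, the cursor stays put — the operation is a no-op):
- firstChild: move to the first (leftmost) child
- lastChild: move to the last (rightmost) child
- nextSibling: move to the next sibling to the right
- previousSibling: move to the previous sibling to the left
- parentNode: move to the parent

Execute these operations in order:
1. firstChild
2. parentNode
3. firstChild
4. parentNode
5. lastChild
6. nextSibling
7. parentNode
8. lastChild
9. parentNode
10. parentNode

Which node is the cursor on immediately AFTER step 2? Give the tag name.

After 1 (firstChild): meta
After 2 (parentNode): section

Answer: section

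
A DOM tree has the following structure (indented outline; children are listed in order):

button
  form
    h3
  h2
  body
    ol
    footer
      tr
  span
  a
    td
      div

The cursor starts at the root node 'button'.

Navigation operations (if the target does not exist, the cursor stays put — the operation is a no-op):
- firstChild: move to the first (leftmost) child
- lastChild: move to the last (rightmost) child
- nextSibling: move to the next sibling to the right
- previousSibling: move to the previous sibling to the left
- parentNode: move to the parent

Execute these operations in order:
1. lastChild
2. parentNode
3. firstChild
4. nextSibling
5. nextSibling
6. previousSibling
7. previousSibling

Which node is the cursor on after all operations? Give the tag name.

After 1 (lastChild): a
After 2 (parentNode): button
After 3 (firstChild): form
After 4 (nextSibling): h2
After 5 (nextSibling): body
After 6 (previousSibling): h2
After 7 (previousSibling): form

Answer: form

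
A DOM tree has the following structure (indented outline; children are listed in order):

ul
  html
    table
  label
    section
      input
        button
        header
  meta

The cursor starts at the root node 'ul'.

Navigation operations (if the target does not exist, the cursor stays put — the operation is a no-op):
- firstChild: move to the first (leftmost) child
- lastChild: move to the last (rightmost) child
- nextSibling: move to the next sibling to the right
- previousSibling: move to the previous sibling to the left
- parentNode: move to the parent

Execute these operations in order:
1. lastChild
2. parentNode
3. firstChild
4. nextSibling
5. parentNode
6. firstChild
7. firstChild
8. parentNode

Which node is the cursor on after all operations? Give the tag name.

After 1 (lastChild): meta
After 2 (parentNode): ul
After 3 (firstChild): html
After 4 (nextSibling): label
After 5 (parentNode): ul
After 6 (firstChild): html
After 7 (firstChild): table
After 8 (parentNode): html

Answer: html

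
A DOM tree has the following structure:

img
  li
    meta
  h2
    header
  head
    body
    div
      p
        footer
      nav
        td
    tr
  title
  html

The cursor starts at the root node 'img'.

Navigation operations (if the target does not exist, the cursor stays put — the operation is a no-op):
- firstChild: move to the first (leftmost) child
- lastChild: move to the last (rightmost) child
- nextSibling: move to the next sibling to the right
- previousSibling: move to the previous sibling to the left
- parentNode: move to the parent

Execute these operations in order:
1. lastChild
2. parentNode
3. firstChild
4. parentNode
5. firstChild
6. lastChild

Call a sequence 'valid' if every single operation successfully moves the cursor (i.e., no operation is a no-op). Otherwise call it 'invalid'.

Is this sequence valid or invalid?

Answer: valid

Derivation:
After 1 (lastChild): html
After 2 (parentNode): img
After 3 (firstChild): li
After 4 (parentNode): img
After 5 (firstChild): li
After 6 (lastChild): meta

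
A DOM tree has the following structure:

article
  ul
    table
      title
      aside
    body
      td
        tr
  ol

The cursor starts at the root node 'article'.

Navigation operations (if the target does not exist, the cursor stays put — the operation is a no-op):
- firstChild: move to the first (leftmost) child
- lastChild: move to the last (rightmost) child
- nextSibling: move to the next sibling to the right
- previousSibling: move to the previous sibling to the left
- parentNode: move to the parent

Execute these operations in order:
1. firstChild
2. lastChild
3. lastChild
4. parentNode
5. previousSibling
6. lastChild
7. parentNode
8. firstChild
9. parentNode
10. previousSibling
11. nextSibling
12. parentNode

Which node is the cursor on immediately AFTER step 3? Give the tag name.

Answer: td

Derivation:
After 1 (firstChild): ul
After 2 (lastChild): body
After 3 (lastChild): td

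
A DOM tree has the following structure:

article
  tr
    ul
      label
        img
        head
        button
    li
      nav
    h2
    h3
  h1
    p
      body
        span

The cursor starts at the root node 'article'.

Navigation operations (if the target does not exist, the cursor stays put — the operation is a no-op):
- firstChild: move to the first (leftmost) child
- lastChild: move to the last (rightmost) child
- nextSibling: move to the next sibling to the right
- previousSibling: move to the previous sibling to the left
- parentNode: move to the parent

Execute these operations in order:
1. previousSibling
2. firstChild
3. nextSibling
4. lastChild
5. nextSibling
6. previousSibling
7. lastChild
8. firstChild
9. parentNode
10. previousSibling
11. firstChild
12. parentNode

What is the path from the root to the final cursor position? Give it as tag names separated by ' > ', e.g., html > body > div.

Answer: article > h1 > p > body

Derivation:
After 1 (previousSibling): article (no-op, stayed)
After 2 (firstChild): tr
After 3 (nextSibling): h1
After 4 (lastChild): p
After 5 (nextSibling): p (no-op, stayed)
After 6 (previousSibling): p (no-op, stayed)
After 7 (lastChild): body
After 8 (firstChild): span
After 9 (parentNode): body
After 10 (previousSibling): body (no-op, stayed)
After 11 (firstChild): span
After 12 (parentNode): body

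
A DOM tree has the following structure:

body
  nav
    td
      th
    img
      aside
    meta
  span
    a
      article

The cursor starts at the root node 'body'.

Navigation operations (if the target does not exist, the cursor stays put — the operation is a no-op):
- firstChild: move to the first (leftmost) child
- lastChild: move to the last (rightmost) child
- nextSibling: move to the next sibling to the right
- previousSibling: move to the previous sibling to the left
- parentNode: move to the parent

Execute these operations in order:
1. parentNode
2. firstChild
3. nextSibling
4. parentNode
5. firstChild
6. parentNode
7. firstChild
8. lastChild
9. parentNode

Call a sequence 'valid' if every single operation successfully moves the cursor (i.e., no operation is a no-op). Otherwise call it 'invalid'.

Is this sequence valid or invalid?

After 1 (parentNode): body (no-op, stayed)
After 2 (firstChild): nav
After 3 (nextSibling): span
After 4 (parentNode): body
After 5 (firstChild): nav
After 6 (parentNode): body
After 7 (firstChild): nav
After 8 (lastChild): meta
After 9 (parentNode): nav

Answer: invalid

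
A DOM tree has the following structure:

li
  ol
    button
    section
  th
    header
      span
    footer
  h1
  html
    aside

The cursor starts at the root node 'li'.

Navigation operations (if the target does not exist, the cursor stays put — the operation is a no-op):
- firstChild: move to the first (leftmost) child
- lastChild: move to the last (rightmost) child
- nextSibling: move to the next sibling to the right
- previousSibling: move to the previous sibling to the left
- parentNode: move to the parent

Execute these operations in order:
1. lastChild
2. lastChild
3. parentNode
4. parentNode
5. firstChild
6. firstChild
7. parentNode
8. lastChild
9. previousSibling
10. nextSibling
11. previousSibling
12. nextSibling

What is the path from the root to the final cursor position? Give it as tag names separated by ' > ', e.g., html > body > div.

After 1 (lastChild): html
After 2 (lastChild): aside
After 3 (parentNode): html
After 4 (parentNode): li
After 5 (firstChild): ol
After 6 (firstChild): button
After 7 (parentNode): ol
After 8 (lastChild): section
After 9 (previousSibling): button
After 10 (nextSibling): section
After 11 (previousSibling): button
After 12 (nextSibling): section

Answer: li > ol > section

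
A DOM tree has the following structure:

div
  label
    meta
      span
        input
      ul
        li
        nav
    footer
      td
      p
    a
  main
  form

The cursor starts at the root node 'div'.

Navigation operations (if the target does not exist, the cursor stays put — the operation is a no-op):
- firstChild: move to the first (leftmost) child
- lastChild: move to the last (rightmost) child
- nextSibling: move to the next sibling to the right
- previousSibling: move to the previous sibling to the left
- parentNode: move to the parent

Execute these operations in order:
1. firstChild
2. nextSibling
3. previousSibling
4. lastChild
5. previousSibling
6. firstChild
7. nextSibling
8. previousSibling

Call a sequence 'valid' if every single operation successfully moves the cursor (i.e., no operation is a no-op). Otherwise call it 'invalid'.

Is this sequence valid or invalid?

Answer: valid

Derivation:
After 1 (firstChild): label
After 2 (nextSibling): main
After 3 (previousSibling): label
After 4 (lastChild): a
After 5 (previousSibling): footer
After 6 (firstChild): td
After 7 (nextSibling): p
After 8 (previousSibling): td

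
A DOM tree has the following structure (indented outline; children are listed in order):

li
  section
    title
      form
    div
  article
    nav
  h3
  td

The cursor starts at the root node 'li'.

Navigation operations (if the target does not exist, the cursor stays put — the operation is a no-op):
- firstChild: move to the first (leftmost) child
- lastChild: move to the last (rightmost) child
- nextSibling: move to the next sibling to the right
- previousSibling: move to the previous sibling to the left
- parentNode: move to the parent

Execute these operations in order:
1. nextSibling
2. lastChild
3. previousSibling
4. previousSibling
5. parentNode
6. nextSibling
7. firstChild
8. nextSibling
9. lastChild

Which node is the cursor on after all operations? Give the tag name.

Answer: nav

Derivation:
After 1 (nextSibling): li (no-op, stayed)
After 2 (lastChild): td
After 3 (previousSibling): h3
After 4 (previousSibling): article
After 5 (parentNode): li
After 6 (nextSibling): li (no-op, stayed)
After 7 (firstChild): section
After 8 (nextSibling): article
After 9 (lastChild): nav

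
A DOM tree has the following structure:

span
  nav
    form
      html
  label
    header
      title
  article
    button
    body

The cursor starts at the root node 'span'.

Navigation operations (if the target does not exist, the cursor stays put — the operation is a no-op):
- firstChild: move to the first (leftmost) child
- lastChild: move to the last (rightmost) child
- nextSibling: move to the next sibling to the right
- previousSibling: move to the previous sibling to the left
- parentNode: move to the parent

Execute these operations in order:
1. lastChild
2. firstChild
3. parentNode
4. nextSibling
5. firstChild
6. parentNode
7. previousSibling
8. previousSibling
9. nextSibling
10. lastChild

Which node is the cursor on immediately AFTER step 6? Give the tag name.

Answer: article

Derivation:
After 1 (lastChild): article
After 2 (firstChild): button
After 3 (parentNode): article
After 4 (nextSibling): article (no-op, stayed)
After 5 (firstChild): button
After 6 (parentNode): article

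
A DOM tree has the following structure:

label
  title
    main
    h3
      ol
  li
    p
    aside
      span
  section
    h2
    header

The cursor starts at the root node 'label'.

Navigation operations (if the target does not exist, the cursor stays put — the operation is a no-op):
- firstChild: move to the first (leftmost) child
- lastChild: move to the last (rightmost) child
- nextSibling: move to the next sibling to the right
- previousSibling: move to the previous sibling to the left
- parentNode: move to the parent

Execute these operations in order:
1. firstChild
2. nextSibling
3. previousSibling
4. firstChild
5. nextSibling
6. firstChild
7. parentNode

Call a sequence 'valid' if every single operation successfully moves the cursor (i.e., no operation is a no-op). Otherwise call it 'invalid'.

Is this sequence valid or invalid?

After 1 (firstChild): title
After 2 (nextSibling): li
After 3 (previousSibling): title
After 4 (firstChild): main
After 5 (nextSibling): h3
After 6 (firstChild): ol
After 7 (parentNode): h3

Answer: valid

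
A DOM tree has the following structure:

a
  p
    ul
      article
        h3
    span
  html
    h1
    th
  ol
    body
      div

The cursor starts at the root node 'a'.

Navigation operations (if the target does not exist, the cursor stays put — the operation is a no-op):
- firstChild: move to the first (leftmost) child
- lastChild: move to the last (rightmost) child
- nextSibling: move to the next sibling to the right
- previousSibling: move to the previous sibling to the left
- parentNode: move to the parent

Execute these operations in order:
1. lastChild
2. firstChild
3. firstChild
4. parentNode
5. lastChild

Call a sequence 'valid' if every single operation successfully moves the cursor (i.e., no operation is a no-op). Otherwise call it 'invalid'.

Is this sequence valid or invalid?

After 1 (lastChild): ol
After 2 (firstChild): body
After 3 (firstChild): div
After 4 (parentNode): body
After 5 (lastChild): div

Answer: valid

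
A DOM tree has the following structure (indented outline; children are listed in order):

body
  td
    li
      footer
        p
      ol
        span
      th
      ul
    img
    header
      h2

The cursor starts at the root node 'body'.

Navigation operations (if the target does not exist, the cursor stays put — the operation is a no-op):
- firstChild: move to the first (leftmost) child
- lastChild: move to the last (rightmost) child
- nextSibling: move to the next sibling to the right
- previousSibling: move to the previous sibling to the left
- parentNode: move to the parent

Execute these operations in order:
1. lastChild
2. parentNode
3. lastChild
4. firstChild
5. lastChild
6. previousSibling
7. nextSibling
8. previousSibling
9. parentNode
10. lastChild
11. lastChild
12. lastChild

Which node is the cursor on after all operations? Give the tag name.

After 1 (lastChild): td
After 2 (parentNode): body
After 3 (lastChild): td
After 4 (firstChild): li
After 5 (lastChild): ul
After 6 (previousSibling): th
After 7 (nextSibling): ul
After 8 (previousSibling): th
After 9 (parentNode): li
After 10 (lastChild): ul
After 11 (lastChild): ul (no-op, stayed)
After 12 (lastChild): ul (no-op, stayed)

Answer: ul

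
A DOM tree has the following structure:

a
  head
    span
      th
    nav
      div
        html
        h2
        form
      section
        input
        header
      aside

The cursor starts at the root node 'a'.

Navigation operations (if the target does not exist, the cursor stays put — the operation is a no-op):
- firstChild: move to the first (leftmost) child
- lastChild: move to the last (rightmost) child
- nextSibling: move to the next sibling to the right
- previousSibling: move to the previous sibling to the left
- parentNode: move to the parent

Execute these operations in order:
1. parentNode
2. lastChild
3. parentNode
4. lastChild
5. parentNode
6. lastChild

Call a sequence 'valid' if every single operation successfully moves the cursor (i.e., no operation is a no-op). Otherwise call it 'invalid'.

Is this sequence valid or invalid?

After 1 (parentNode): a (no-op, stayed)
After 2 (lastChild): head
After 3 (parentNode): a
After 4 (lastChild): head
After 5 (parentNode): a
After 6 (lastChild): head

Answer: invalid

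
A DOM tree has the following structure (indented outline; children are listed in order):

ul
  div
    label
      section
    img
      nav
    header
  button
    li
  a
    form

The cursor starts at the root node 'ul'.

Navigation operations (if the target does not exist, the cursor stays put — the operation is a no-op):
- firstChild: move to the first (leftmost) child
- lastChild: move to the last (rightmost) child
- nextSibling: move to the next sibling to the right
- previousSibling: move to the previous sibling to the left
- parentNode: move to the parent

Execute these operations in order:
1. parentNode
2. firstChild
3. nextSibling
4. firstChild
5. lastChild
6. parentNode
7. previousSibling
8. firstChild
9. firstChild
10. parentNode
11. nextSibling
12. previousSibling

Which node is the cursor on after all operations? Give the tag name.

After 1 (parentNode): ul (no-op, stayed)
After 2 (firstChild): div
After 3 (nextSibling): button
After 4 (firstChild): li
After 5 (lastChild): li (no-op, stayed)
After 6 (parentNode): button
After 7 (previousSibling): div
After 8 (firstChild): label
After 9 (firstChild): section
After 10 (parentNode): label
After 11 (nextSibling): img
After 12 (previousSibling): label

Answer: label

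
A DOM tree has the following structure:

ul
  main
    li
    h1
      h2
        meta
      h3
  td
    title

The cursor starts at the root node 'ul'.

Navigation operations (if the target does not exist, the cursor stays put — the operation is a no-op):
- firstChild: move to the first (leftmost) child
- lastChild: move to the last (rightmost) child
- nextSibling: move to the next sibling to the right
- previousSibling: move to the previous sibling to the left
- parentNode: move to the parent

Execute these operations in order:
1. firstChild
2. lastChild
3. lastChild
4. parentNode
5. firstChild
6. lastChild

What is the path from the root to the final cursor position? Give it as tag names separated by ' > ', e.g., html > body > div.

Answer: ul > main > h1 > h2 > meta

Derivation:
After 1 (firstChild): main
After 2 (lastChild): h1
After 3 (lastChild): h3
After 4 (parentNode): h1
After 5 (firstChild): h2
After 6 (lastChild): meta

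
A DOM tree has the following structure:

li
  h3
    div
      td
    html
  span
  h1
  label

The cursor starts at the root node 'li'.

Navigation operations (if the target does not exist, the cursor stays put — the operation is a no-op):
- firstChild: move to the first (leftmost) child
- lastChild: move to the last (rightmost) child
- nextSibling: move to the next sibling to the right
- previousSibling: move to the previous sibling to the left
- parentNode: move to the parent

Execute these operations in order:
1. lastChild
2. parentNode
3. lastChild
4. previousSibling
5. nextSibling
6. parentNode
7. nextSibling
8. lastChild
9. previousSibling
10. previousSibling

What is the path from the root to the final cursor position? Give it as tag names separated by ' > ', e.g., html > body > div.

Answer: li > span

Derivation:
After 1 (lastChild): label
After 2 (parentNode): li
After 3 (lastChild): label
After 4 (previousSibling): h1
After 5 (nextSibling): label
After 6 (parentNode): li
After 7 (nextSibling): li (no-op, stayed)
After 8 (lastChild): label
After 9 (previousSibling): h1
After 10 (previousSibling): span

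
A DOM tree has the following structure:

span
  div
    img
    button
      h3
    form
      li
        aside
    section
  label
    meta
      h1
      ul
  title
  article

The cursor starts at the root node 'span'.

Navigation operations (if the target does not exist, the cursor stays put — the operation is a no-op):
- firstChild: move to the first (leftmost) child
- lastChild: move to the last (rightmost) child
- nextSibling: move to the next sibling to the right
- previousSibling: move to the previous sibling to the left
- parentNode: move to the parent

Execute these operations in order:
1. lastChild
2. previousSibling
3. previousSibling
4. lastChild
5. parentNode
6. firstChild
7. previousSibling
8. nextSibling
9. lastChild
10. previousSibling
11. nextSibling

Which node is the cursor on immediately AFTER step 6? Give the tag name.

After 1 (lastChild): article
After 2 (previousSibling): title
After 3 (previousSibling): label
After 4 (lastChild): meta
After 5 (parentNode): label
After 6 (firstChild): meta

Answer: meta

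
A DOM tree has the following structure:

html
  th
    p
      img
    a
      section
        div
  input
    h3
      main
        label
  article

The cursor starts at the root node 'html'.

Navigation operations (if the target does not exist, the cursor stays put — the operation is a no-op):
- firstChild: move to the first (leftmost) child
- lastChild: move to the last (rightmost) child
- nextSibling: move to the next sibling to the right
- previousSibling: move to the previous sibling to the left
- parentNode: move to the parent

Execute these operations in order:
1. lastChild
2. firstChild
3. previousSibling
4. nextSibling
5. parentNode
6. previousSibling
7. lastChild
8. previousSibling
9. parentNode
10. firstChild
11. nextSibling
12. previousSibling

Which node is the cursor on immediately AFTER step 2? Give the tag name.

After 1 (lastChild): article
After 2 (firstChild): article (no-op, stayed)

Answer: article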